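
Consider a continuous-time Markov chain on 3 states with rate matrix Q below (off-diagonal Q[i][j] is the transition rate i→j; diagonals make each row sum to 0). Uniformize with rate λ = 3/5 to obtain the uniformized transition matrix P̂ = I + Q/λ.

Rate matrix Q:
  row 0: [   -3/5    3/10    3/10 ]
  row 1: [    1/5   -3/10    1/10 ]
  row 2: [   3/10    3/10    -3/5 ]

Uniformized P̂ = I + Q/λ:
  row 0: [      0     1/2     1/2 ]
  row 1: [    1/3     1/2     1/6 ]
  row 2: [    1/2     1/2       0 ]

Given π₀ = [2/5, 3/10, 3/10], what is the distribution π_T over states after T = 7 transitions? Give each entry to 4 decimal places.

t=0: π = [0.4000, 0.3000, 0.3000]
t=1: π = [0.2500, 0.5000, 0.2500]
t=2: π = [0.2917, 0.5000, 0.2083]
t=3: π = [0.2708, 0.5000, 0.2292]
t=4: π = [0.2813, 0.5000, 0.2188]
t=5: π = [0.2760, 0.5000, 0.2240]
t=6: π = [0.2786, 0.5000, 0.2214]
t=7: π = [0.2773, 0.5000, 0.2227]

π = [0.2773, 0.5000, 0.2227]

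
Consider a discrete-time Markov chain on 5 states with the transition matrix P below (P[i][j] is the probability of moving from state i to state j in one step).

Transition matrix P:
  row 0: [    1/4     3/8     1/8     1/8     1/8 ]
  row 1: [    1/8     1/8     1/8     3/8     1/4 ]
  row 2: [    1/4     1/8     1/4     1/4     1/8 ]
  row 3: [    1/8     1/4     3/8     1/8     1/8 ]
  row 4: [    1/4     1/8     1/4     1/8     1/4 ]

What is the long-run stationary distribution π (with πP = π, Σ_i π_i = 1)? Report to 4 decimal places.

Balance equations π_j = Σ_i π_i·P[i][j]:
  π_0 = 1/4·π_0 + 1/8·π_1 + 1/4·π_2 + 1/8·π_3 + 1/4·π_4
  π_1 = 3/8·π_0 + 1/8·π_1 + 1/8·π_2 + 1/4·π_3 + 1/8·π_4
  π_2 = 1/8·π_0 + 1/8·π_1 + 1/4·π_2 + 3/8·π_3 + 1/4·π_4
  π_3 = 1/8·π_0 + 3/8·π_1 + 1/4·π_2 + 1/8·π_3 + 1/8·π_4
  normalize: π_0 + π_1 + π_2 + π_3 + π_4 = 1
Solving the linear system gives exactly π = [90/451, 271/1353, 305/1353, 25/123, 232/1353].

π = [0.1996, 0.2003, 0.2254, 0.2033, 0.1715]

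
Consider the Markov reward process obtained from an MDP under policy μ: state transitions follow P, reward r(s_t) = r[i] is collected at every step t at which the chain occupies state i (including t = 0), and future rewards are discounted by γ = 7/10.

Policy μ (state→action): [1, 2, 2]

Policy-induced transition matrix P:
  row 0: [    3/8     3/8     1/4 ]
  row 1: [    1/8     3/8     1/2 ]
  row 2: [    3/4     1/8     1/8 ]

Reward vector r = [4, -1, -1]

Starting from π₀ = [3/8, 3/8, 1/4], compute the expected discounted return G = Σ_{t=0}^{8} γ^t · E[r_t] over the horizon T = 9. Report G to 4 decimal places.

t=0: π = [0.3750, 0.3750, 0.2500], E[r] = 0.8750, γ^t·E[r] = 0.875000, running G = 0.875000
t=1: π = [0.3750, 0.3125, 0.3125], E[r] = 0.8750, γ^t·E[r] = 0.612500, running G = 1.487500
t=2: π = [0.4141, 0.2969, 0.2891], E[r] = 1.0703, γ^t·E[r] = 0.524453, running G = 2.011953
t=3: π = [0.4092, 0.3027, 0.2881], E[r] = 1.0459, γ^t·E[r] = 0.358743, running G = 2.370696
t=4: π = [0.4073, 0.3030, 0.2897], E[r] = 1.0367, γ^t·E[r] = 0.248922, running G = 2.619618
t=5: π = [0.4079, 0.3026, 0.2895], E[r] = 1.0394, γ^t·E[r] = 0.174694, running G = 2.794313
t=6: π = [0.4079, 0.3026, 0.2895], E[r] = 1.0397, γ^t·E[r] = 0.122314, running G = 2.916627
t=7: π = [0.4079, 0.3026, 0.2895], E[r] = 1.0395, γ^t·E[r] = 0.085604, running G = 3.002230
t=8: π = [0.4079, 0.3026, 0.2895], E[r] = 1.0395, γ^t·E[r] = 0.059923, running G = 3.062153

G = 3.0622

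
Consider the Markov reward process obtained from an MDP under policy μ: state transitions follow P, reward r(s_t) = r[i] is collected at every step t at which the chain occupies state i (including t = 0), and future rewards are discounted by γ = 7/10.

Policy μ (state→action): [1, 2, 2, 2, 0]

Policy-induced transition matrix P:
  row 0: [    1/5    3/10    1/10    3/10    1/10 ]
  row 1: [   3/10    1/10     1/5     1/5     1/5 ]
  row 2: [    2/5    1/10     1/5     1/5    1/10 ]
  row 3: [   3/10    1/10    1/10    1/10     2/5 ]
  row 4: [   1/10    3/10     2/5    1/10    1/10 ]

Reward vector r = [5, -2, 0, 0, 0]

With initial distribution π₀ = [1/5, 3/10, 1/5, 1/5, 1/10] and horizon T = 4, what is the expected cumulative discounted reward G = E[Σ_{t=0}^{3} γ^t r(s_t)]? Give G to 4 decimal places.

t=0: π = [0.2000, 0.3000, 0.2000, 0.2000, 0.1000], E[r] = 0.4000, γ^t·E[r] = 0.400000, running G = 0.400000
t=1: π = [0.2800, 0.1600, 0.1800, 0.1900, 0.1900], E[r] = 1.0800, γ^t·E[r] = 0.756000, running G = 1.156000
t=2: π = [0.2520, 0.1940, 0.1910, 0.1900, 0.1730], E[r] = 0.8720, γ^t·E[r] = 0.427280, running G = 1.583280
t=3: π = [0.2593, 0.1850, 0.1904, 0.1889, 0.1764], E[r] = 0.9265, γ^t·E[r] = 0.317790, running G = 1.901070

G = 1.9011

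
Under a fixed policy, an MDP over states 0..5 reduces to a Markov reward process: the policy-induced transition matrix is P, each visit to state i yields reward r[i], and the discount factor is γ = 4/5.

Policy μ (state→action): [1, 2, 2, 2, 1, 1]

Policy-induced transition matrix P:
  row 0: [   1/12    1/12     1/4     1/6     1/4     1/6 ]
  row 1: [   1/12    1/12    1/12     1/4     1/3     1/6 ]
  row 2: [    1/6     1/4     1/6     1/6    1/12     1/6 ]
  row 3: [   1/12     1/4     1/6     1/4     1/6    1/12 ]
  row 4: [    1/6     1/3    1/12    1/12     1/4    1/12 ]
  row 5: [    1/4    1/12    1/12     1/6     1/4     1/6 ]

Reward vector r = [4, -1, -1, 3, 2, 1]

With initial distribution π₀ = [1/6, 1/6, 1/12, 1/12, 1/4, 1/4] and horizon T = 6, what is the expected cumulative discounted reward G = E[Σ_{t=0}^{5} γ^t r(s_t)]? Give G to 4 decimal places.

t=0: π = [0.1667, 0.1667, 0.0833, 0.0833, 0.2500, 0.2500], E[r] = 1.4167, γ^t·E[r] = 1.416667, running G = 1.416667
t=1: π = [0.1528, 0.1736, 0.1250, 0.1667, 0.2431, 0.1389], E[r] = 1.4375, γ^t·E[r] = 1.150000, running G = 2.566667
t=2: π = [0.1372, 0.1927, 0.1331, 0.1748, 0.2297, 0.1325], E[r] = 1.3391, γ^t·E[r] = 0.857037, running G = 3.423704
t=3: π = [0.1357, 0.1921, 0.1318, 0.1781, 0.2293, 0.1330], E[r] = 1.3447, γ^t·E[r] = 0.688494, running G = 4.112198
t=4: π = [0.1356, 0.1923, 0.1318, 0.1784, 0.2292, 0.1327], E[r] = 1.3446, γ^t·E[r] = 0.550736, running G = 4.662933
t=5: π = [0.1355, 0.1923, 0.1318, 0.1785, 0.2292, 0.1327], E[r] = 1.3445, γ^t·E[r] = 0.440567, running G = 5.103500

G = 5.1035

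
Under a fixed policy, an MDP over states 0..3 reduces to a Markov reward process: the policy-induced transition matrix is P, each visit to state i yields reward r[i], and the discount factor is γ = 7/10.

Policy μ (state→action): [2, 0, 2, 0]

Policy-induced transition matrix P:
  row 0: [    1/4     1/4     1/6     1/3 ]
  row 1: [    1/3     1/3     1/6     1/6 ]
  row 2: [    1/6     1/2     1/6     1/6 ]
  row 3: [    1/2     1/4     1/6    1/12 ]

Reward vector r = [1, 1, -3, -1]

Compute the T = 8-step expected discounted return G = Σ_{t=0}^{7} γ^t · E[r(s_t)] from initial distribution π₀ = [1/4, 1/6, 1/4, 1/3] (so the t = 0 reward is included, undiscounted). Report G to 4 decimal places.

G = -0.7913

t=0: π = [0.2500, 0.1667, 0.2500, 0.3333], E[r] = -0.6667, γ^t·E[r] = -0.666667, running G = -0.666667
t=1: π = [0.3264, 0.3264, 0.1667, 0.1806], E[r] = -0.0278, γ^t·E[r] = -0.019444, running G = -0.686111
t=2: π = [0.3084, 0.3189, 0.1667, 0.2060], E[r] = -0.0787, γ^t·E[r] = -0.038565, running G = -0.724676
t=3: π = [0.3142, 0.3182, 0.1667, 0.2009], E[r] = -0.0685, γ^t·E[r] = -0.023489, running G = -0.748165
t=4: π = [0.3129, 0.3182, 0.1667, 0.2023], E[r] = -0.0712, γ^t·E[r] = -0.017106, running G = -0.765270
t=5: π = [0.3132, 0.3182, 0.1667, 0.2020], E[r] = -0.0706, γ^t·E[r] = -0.011861, running G = -0.777131
t=6: π = [0.3131, 0.3182, 0.1667, 0.2020], E[r] = -0.0707, γ^t·E[r] = -0.008323, running G = -0.785454
t=7: π = [0.3131, 0.3182, 0.1667, 0.2020], E[r] = -0.0707, γ^t·E[r] = -0.005822, running G = -0.791276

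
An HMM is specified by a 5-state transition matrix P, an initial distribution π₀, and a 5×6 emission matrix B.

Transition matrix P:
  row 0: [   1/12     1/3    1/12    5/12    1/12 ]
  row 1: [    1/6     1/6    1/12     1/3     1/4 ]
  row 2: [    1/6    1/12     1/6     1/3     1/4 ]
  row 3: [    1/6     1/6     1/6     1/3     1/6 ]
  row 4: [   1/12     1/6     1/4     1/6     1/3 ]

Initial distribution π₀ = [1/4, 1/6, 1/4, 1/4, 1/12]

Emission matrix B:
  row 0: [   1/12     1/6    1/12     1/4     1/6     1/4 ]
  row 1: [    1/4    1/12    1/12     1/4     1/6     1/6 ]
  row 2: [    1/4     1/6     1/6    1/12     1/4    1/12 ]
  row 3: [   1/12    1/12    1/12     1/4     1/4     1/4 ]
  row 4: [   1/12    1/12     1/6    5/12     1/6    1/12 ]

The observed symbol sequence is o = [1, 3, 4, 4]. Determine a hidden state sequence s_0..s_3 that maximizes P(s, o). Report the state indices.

t=0: δ = [4.167e-02, 1.389e-02, 4.167e-02, 2.083e-02, 6.944e-03]  (obs o_0=1)
t=1: δ = [1.736e-03, 3.472e-03, 5.787e-04, 4.340e-03, 4.340e-03]  ψ = [2, 0, 2, 0, 2]  (obs o_1=3)
t=2: δ = [1.206e-04, 1.206e-04, 2.713e-04, 3.617e-04, 2.411e-04]  ψ = [3, 3, 4, 3, 4]  (obs o_2=4)
t=3: δ = [1.005e-05, 1.005e-05, 1.507e-05, 3.014e-05, 1.340e-05]  ψ = [3, 3, 3, 3, 4]  (obs o_3=4)
backtrack: best end state = 3; path = [0, 3, 3, 3]

path = [0, 3, 3, 3]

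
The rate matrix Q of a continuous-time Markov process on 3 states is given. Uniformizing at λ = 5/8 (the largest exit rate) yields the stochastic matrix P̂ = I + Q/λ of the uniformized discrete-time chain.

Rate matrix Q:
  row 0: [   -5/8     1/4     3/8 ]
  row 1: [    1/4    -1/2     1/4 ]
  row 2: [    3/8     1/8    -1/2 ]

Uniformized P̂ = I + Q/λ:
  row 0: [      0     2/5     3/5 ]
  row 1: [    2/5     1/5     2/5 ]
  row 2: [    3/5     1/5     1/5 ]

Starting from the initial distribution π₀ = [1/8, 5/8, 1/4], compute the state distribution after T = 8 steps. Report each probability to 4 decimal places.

t=0: π = [0.1250, 0.6250, 0.2500]
t=1: π = [0.4000, 0.2250, 0.3750]
t=2: π = [0.3150, 0.2800, 0.4050]
t=3: π = [0.3550, 0.2630, 0.3820]
t=4: π = [0.3344, 0.2710, 0.3946]
t=5: π = [0.3452, 0.2669, 0.3880]
t=6: π = [0.3395, 0.2690, 0.3914]
t=7: π = [0.3425, 0.2679, 0.3896]
t=8: π = [0.3409, 0.2685, 0.3906]

π = [0.3409, 0.2685, 0.3906]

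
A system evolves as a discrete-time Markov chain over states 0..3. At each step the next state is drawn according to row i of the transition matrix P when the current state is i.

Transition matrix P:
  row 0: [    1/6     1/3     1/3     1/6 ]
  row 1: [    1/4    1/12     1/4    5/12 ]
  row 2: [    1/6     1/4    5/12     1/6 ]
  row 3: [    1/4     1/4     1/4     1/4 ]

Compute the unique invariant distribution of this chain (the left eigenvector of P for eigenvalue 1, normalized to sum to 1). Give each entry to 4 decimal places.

π = [0.2061, 0.2290, 0.3206, 0.2443]

Balance equations π_j = Σ_i π_i·P[i][j]:
  π_0 = 1/6·π_0 + 1/4·π_1 + 1/6·π_2 + 1/4·π_3
  π_1 = 1/3·π_0 + 1/12·π_1 + 1/4·π_2 + 1/4·π_3
  π_2 = 1/3·π_0 + 1/4·π_1 + 5/12·π_2 + 1/4·π_3
  normalize: π_0 + π_1 + π_2 + π_3 = 1
Solving the linear system gives exactly π = [27/131, 30/131, 42/131, 32/131].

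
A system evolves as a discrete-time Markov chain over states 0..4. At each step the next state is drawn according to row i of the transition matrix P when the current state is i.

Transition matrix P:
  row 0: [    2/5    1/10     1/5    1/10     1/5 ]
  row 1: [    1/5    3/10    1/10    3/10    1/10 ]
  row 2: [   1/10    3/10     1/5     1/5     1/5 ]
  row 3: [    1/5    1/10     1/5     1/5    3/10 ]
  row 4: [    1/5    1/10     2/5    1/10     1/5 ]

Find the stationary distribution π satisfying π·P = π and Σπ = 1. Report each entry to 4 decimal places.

Balance equations π_j = Σ_i π_i·P[i][j]:
  π_0 = 2/5·π_0 + 1/5·π_1 + 1/10·π_2 + 1/5·π_3 + 1/5·π_4
  π_1 = 1/10·π_0 + 3/10·π_1 + 3/10·π_2 + 1/10·π_3 + 1/10·π_4
  π_2 = 1/5·π_0 + 1/10·π_1 + 1/5·π_2 + 1/5·π_3 + 2/5·π_4
  π_3 = 1/10·π_0 + 3/10·π_1 + 1/5·π_2 + 1/5·π_3 + 1/10·π_4
  normalize: π_0 + π_1 + π_2 + π_3 + π_4 = 1
Solving the linear system gives exactly π = [1643/7392, 667/3696, 205/924, 325/1848, 1475/7392].

π = [0.2223, 0.1805, 0.2219, 0.1759, 0.1995]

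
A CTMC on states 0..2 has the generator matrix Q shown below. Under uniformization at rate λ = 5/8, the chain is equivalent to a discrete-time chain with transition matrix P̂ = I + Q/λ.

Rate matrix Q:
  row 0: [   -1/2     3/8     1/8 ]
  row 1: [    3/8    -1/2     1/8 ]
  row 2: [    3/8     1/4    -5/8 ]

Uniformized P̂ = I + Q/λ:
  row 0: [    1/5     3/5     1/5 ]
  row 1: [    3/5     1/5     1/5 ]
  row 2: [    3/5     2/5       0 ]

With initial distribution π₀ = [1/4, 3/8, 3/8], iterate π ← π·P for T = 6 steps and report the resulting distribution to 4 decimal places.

π = [0.4278, 0.4055, 0.1667]

t=0: π = [0.2500, 0.3750, 0.3750]
t=1: π = [0.5000, 0.3750, 0.1250]
t=2: π = [0.4000, 0.4250, 0.1750]
t=3: π = [0.4400, 0.3950, 0.1650]
t=4: π = [0.4240, 0.4090, 0.1670]
t=5: π = [0.4304, 0.4030, 0.1666]
t=6: π = [0.4278, 0.4055, 0.1667]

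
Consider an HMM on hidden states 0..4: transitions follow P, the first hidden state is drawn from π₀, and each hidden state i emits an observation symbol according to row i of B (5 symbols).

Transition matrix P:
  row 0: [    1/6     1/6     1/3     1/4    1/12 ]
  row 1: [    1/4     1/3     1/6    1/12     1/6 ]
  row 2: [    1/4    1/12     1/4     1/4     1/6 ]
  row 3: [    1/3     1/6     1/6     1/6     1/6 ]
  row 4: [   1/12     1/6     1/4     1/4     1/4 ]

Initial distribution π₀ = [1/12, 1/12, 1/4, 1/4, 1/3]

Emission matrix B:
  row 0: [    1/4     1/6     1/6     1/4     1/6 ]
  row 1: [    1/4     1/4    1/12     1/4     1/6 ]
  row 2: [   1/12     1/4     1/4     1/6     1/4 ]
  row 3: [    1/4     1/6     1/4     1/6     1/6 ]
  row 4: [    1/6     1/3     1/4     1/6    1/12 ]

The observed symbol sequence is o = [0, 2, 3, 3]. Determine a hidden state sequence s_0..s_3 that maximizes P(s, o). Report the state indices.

t=0: δ = [2.083e-02, 2.083e-02, 2.083e-02, 6.250e-02, 5.556e-02]  (obs o_0=0)
t=1: δ = [3.472e-03, 8.681e-04, 3.472e-03, 3.472e-03, 3.472e-03]  ψ = [3, 3, 4, 4, 4]  (obs o_1=2)
t=2: δ = [2.894e-04, 1.447e-04, 1.929e-04, 1.447e-04, 1.447e-04]  ψ = [3, 0, 0, 0, 4]  (obs o_2=3)
t=3: δ = [1.206e-05, 1.206e-05, 1.608e-05, 1.206e-05, 6.028e-06]  ψ = [0, 0, 0, 0, 4]  (obs o_3=3)
backtrack: best end state = 2; path = [4, 3, 0, 2]

path = [4, 3, 0, 2]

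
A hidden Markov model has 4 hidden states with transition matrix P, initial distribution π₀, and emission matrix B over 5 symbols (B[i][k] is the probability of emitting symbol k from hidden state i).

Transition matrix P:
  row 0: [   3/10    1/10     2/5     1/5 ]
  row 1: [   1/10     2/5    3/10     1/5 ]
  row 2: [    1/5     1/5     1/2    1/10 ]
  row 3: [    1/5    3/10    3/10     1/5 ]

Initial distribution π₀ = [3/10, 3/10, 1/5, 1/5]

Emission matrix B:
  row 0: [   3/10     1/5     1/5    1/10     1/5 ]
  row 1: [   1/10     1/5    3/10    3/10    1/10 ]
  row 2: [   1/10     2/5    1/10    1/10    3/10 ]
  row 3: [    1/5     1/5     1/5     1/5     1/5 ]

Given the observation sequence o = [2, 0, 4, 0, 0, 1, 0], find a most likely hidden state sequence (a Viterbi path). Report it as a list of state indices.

path = [0, 0, 2, 0, 0, 2, 0]

t=0: δ = [6.000e-02, 9.000e-02, 2.000e-02, 4.000e-02]  (obs o_0=2)
t=1: δ = [5.400e-03, 3.600e-03, 2.700e-03, 3.600e-03]  ψ = [0, 1, 1, 1]  (obs o_1=0)
t=2: δ = [3.240e-04, 1.440e-04, 6.480e-04, 2.160e-04]  ψ = [0, 1, 0, 0]  (obs o_2=4)
t=3: δ = [3.888e-05, 1.296e-05, 3.240e-05, 1.296e-05]  ψ = [2, 2, 2, 0]  (obs o_3=0)
t=4: δ = [3.499e-06, 6.480e-07, 1.620e-06, 1.555e-06]  ψ = [0, 2, 2, 0]  (obs o_4=0)
t=5: δ = [2.100e-07, 9.331e-08, 5.599e-07, 1.400e-07]  ψ = [0, 3, 0, 0]  (obs o_5=1)
t=6: δ = [3.359e-08, 1.120e-08, 2.799e-08, 1.120e-08]  ψ = [2, 2, 2, 2]  (obs o_6=0)
backtrack: best end state = 0; path = [0, 0, 2, 0, 0, 2, 0]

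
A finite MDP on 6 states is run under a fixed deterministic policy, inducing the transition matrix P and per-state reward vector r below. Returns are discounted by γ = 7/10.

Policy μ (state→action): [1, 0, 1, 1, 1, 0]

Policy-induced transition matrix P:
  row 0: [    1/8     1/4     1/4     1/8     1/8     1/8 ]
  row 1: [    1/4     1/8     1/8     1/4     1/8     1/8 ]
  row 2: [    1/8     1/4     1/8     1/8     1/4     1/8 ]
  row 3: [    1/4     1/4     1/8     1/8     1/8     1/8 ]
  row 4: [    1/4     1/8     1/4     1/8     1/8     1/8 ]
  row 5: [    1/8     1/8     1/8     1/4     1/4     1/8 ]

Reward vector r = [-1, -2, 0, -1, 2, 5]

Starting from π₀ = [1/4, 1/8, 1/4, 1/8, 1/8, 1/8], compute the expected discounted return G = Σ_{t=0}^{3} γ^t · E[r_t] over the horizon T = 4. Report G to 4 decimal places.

t=0: π = [0.2500, 0.1250, 0.2500, 0.1250, 0.1250, 0.1250], E[r] = 0.2500, γ^t·E[r] = 0.250000, running G = 0.250000
t=1: π = [0.1719, 0.2031, 0.1719, 0.1563, 0.1719, 0.1250], E[r] = 0.2344, γ^t·E[r] = 0.164063, running G = 0.414063
t=2: π = [0.1914, 0.1875, 0.1680, 0.1660, 0.1621, 0.1250], E[r] = 0.2168, γ^t·E[r] = 0.106230, running G = 0.520293
t=3: π = [0.1895, 0.1907, 0.1692, 0.1641, 0.1616, 0.1250], E[r] = 0.2134, γ^t·E[r] = 0.073189, running G = 0.593482

G = 0.5935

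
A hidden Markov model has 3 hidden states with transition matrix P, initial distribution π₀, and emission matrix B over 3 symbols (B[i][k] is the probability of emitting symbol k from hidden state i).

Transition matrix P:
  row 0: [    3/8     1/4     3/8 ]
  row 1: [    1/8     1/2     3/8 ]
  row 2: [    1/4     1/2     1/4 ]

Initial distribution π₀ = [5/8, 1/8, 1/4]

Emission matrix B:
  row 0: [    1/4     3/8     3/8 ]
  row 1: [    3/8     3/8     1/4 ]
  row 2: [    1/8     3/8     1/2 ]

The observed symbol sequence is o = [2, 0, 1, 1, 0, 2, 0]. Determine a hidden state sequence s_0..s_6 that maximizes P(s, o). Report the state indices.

t=0: δ = [2.344e-01, 3.125e-02, 1.250e-01]  (obs o_0=2)
t=1: δ = [2.197e-02, 2.344e-02, 1.099e-02]  ψ = [0, 2, 0]  (obs o_1=0)
t=2: δ = [3.090e-03, 4.395e-03, 3.296e-03]  ψ = [0, 1, 1]  (obs o_2=1)
t=3: δ = [4.345e-04, 8.240e-04, 6.180e-04]  ψ = [0, 1, 1]  (obs o_3=1)
t=4: δ = [4.074e-05, 1.545e-04, 3.862e-05]  ψ = [0, 1, 1]  (obs o_4=0)
t=5: δ = [7.242e-06, 1.931e-05, 2.897e-05]  ψ = [1, 1, 1]  (obs o_5=2)
t=6: δ = [1.810e-06, 5.431e-06, 9.052e-07]  ψ = [2, 2, 1]  (obs o_6=0)
backtrack: best end state = 1; path = [2, 1, 1, 1, 1, 2, 1]

path = [2, 1, 1, 1, 1, 2, 1]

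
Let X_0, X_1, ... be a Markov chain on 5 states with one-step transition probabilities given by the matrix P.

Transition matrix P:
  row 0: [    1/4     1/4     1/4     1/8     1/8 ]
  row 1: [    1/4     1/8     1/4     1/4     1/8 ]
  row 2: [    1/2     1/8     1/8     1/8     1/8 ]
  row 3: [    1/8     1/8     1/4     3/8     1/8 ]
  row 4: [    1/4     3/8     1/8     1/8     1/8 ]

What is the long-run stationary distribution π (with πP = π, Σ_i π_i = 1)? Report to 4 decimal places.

π = [0.2773, 0.1909, 0.2083, 0.1985, 0.1250]

Balance equations π_j = Σ_i π_i·P[i][j]:
  π_0 = 1/4·π_0 + 1/4·π_1 + 1/2·π_2 + 1/8·π_3 + 1/4·π_4
  π_1 = 1/4·π_0 + 1/8·π_1 + 1/8·π_2 + 1/8·π_3 + 3/8·π_4
  π_2 = 1/4·π_0 + 1/4·π_1 + 1/8·π_2 + 1/4·π_3 + 1/8·π_4
  π_3 = 1/8·π_0 + 1/4·π_1 + 1/8·π_2 + 3/8·π_3 + 1/8·π_4
  normalize: π_0 + π_1 + π_2 + π_3 + π_4 = 1
Solving the linear system gives exactly π = [61/220, 21/110, 5/24, 131/660, 1/8].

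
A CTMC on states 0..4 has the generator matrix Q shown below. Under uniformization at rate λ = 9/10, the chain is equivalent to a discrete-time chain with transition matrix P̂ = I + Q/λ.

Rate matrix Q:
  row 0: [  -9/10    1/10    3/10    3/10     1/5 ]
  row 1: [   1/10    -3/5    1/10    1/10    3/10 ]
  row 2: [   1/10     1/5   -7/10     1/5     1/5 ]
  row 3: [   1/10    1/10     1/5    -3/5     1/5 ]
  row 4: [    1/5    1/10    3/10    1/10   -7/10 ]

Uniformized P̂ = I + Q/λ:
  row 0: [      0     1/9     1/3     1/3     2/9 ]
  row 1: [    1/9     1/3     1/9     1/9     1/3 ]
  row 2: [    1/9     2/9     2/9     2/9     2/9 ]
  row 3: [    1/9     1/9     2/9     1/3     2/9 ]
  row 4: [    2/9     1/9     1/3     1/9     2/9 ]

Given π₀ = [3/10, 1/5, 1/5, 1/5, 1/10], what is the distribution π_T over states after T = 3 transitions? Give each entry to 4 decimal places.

π = [0.1237, 0.1772, 0.2436, 0.2134, 0.2420]

t=0: π = [0.3000, 0.2000, 0.2000, 0.2000, 0.1000]
t=1: π = [0.0889, 0.1778, 0.2444, 0.2444, 0.2444]
t=2: π = [0.1284, 0.1778, 0.2395, 0.2123, 0.2420]
t=3: π = [0.1237, 0.1772, 0.2436, 0.2134, 0.2420]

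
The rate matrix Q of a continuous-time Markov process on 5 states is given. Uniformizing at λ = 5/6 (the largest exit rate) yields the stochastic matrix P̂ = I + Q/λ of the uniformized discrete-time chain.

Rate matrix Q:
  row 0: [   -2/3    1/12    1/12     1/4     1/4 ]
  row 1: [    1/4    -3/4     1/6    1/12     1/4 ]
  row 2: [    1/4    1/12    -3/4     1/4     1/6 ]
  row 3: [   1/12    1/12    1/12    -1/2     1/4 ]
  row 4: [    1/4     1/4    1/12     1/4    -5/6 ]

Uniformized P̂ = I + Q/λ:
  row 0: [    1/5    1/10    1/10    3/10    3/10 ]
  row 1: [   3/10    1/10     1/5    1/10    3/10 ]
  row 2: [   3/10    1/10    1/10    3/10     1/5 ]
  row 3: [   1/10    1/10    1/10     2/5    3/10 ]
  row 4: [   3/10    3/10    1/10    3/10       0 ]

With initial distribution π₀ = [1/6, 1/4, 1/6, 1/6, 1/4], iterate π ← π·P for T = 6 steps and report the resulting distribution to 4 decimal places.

t=0: π = [0.1667, 0.2500, 0.1667, 0.1667, 0.2500]
t=1: π = [0.2500, 0.1500, 0.1250, 0.2667, 0.2083]
t=2: π = [0.2217, 0.1417, 0.1150, 0.2967, 0.2250]
t=3: π = [0.2185, 0.1450, 0.1142, 0.3013, 0.2210]
t=4: π = [0.2179, 0.1442, 0.1145, 0.3011, 0.2223]
t=5: π = [0.2180, 0.1445, 0.1144, 0.3013, 0.2219]
t=6: π = [0.2179, 0.1444, 0.1144, 0.3012, 0.2220]

π = [0.2179, 0.1444, 0.1144, 0.3012, 0.2220]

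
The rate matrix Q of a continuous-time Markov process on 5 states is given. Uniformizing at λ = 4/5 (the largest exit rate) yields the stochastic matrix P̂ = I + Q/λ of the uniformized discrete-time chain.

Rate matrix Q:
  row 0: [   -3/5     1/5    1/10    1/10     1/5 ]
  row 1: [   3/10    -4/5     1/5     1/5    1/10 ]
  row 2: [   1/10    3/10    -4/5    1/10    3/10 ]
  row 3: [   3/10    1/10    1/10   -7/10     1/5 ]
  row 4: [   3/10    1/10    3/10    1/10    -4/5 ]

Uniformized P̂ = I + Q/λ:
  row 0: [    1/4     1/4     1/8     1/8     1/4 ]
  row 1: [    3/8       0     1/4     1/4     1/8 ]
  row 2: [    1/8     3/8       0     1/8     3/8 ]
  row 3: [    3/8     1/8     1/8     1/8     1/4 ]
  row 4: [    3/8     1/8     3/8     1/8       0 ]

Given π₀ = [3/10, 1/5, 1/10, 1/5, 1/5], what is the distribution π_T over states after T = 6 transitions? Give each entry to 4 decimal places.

π = [0.2940, 0.1832, 0.1753, 0.1478, 0.1997]

t=0: π = [0.3000, 0.2000, 0.1000, 0.2000, 0.2000]
t=1: π = [0.3125, 0.1625, 0.1875, 0.1500, 0.1875]
t=2: π = [0.2891, 0.1906, 0.1688, 0.1453, 0.2063]
t=3: π = [0.2967, 0.1795, 0.1793, 0.1488, 0.1957]
t=4: π = [0.2931, 0.1845, 0.1740, 0.1474, 0.2010]
t=5: π = [0.2949, 0.1821, 0.1766, 0.1481, 0.1984]
t=6: π = [0.2940, 0.1832, 0.1753, 0.1478, 0.1997]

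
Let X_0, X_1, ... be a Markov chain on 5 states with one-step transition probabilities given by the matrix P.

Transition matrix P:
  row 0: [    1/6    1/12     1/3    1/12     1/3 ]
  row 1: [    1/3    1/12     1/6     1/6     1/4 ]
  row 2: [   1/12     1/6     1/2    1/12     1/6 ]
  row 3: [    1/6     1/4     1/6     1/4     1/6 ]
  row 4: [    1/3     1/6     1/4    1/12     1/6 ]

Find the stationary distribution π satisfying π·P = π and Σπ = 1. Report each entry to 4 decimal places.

Balance equations π_j = Σ_i π_i·P[i][j]:
  π_0 = 1/6·π_0 + 1/3·π_1 + 1/12·π_2 + 1/6·π_3 + 1/3·π_4
  π_1 = 1/12·π_0 + 1/12·π_1 + 1/6·π_2 + 1/4·π_3 + 1/6·π_4
  π_2 = 1/3·π_0 + 1/6·π_1 + 1/2·π_2 + 1/6·π_3 + 1/4·π_4
  π_3 = 1/12·π_0 + 1/6·π_1 + 1/12·π_2 + 1/4·π_3 + 1/12·π_4
  normalize: π_0 + π_1 + π_2 + π_3 + π_4 = 1
Solving the linear system gives exactly π = [1107/5552, 409/2776, 453/1388, 637/5552, 589/2776].

π = [0.1994, 0.1473, 0.3264, 0.1147, 0.2122]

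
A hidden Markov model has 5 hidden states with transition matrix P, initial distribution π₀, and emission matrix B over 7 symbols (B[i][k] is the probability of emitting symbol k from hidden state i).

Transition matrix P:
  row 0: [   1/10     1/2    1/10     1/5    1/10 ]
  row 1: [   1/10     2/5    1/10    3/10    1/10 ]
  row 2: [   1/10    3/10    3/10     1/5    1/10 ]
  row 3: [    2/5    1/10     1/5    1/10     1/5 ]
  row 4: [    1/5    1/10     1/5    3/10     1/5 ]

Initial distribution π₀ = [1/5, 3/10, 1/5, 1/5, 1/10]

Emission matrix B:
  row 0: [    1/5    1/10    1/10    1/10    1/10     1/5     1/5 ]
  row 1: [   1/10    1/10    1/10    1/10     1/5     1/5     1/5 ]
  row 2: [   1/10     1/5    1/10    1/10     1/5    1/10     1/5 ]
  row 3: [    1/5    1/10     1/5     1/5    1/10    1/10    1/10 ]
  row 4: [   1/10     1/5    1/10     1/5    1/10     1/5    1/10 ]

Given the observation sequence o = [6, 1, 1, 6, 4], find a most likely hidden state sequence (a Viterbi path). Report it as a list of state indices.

t=0: δ = [4.000e-02, 6.000e-02, 4.000e-02, 2.000e-02, 1.000e-02]  (obs o_0=6)
t=1: δ = [8.000e-04, 2.400e-03, 2.400e-03, 1.800e-03, 1.200e-03]  ψ = [3, 1, 2, 1, 1]  (obs o_1=1)
t=2: δ = [7.200e-05, 9.600e-05, 1.440e-04, 7.200e-05, 7.200e-05]  ψ = [3, 1, 2, 1, 3]  (obs o_2=1)
t=3: δ = [5.760e-06, 8.640e-06, 8.640e-06, 2.880e-06, 1.440e-06]  ψ = [3, 2, 2, 1, 2]  (obs o_3=6)
t=4: δ = [1.152e-07, 6.912e-07, 5.184e-07, 2.592e-07, 8.640e-08]  ψ = [3, 1, 2, 1, 1]  (obs o_4=4)
backtrack: best end state = 1; path = [2, 2, 2, 1, 1]

path = [2, 2, 2, 1, 1]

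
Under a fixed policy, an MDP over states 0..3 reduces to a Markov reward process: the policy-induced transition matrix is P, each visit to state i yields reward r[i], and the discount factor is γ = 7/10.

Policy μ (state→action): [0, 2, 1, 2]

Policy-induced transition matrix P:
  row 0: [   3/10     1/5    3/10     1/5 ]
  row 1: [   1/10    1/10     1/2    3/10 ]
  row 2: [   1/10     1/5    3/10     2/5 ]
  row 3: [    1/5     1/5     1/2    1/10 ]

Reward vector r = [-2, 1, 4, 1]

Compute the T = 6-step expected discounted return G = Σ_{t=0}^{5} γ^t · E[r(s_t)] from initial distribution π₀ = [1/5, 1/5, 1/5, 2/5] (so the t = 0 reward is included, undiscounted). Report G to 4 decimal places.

G = 4.2943

t=0: π = [0.2000, 0.2000, 0.2000, 0.4000], E[r] = 1.0000, γ^t·E[r] = 1.000000, running G = 1.000000
t=1: π = [0.1800, 0.1800, 0.4200, 0.2200], E[r] = 1.7200, γ^t·E[r] = 1.204000, running G = 2.204000
t=2: π = [0.1580, 0.1820, 0.3800, 0.2800], E[r] = 1.6660, γ^t·E[r] = 0.816340, running G = 3.020340
t=3: π = [0.1596, 0.1818, 0.3924, 0.2662], E[r] = 1.6984, γ^t·E[r] = 0.582551, running G = 3.602891
t=4: π = [0.1585, 0.1818, 0.3896, 0.2700], E[r] = 1.6932, γ^t·E[r] = 0.406533, running G = 4.009424
t=5: π = [0.1587, 0.1818, 0.3904, 0.2691], E[r] = 1.6950, γ^t·E[r] = 0.284875, running G = 4.294299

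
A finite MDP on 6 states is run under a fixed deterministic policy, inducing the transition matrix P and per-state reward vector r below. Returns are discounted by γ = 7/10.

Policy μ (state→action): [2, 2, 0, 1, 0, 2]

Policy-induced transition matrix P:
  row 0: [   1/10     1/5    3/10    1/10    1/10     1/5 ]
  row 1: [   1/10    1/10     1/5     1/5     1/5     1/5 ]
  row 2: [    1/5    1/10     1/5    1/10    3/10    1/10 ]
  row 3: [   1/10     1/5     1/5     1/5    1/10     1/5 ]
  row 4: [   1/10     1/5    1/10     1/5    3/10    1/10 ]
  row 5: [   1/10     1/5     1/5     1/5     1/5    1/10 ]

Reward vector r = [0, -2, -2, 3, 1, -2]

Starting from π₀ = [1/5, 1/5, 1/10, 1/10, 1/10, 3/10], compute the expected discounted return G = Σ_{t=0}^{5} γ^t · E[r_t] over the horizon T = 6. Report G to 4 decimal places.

G = -1.4028

t=0: π = [0.2000, 0.2000, 0.1000, 0.1000, 0.1000, 0.3000], E[r] = -0.8000, γ^t·E[r] = -0.800000, running G = -0.800000
t=1: π = [0.1100, 0.1700, 0.2100, 0.1700, 0.1900, 0.1500], E[r] = -0.3600, γ^t·E[r] = -0.252000, running G = -1.052000
t=2: π = [0.1210, 0.1620, 0.1920, 0.1680, 0.2120, 0.1450], E[r] = -0.2820, γ^t·E[r] = -0.138180, running G = -1.190180
t=3: π = [0.1192, 0.1646, 0.1909, 0.1687, 0.2115, 0.1451], E[r] = -0.2836, γ^t·E[r] = -0.097275, running G = -1.287455
t=4: π = [0.1191, 0.1645, 0.1908, 0.1690, 0.2115, 0.1453], E[r] = -0.2825, γ^t·E[r] = -0.067833, running G = -1.355288
t=5: π = [0.1191, 0.1645, 0.1908, 0.1690, 0.2114, 0.1453], E[r] = -0.2825, γ^t·E[r] = -0.047485, running G = -1.402773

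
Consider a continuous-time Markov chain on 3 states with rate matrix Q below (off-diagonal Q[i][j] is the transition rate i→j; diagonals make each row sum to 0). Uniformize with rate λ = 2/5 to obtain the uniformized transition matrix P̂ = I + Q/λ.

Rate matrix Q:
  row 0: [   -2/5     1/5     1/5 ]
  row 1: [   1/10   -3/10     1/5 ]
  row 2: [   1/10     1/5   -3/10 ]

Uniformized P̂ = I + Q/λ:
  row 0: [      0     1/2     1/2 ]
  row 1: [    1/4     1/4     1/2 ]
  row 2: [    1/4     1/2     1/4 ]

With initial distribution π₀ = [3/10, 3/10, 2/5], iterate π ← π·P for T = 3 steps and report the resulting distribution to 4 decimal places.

π = [0.1984, 0.4016, 0.4000]

t=0: π = [0.3000, 0.3000, 0.4000]
t=1: π = [0.1750, 0.4250, 0.4000]
t=2: π = [0.2063, 0.3938, 0.4000]
t=3: π = [0.1984, 0.4016, 0.4000]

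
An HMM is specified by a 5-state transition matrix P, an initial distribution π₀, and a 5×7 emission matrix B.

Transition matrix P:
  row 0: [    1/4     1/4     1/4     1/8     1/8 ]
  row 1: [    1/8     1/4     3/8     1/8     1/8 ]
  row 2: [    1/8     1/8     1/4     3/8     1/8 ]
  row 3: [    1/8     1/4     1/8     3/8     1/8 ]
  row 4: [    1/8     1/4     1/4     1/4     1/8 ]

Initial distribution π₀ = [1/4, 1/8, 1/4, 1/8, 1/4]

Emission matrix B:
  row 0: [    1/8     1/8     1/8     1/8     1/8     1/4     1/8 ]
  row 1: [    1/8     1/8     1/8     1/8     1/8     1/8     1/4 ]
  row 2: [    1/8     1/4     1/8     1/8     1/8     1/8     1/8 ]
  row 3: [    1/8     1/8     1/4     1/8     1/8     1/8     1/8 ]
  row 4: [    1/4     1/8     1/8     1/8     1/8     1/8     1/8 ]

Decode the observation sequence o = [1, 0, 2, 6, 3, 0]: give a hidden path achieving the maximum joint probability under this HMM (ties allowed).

path = [2, 3, 3, 1, 2, 3]

t=0: δ = [3.125e-02, 1.562e-02, 6.250e-02, 1.562e-02, 3.125e-02]  (obs o_0=1)
t=1: δ = [9.766e-04, 9.766e-04, 1.953e-03, 2.930e-03, 1.953e-03]  ψ = [0, 0, 2, 2, 2]  (obs o_1=0)
t=2: δ = [4.578e-05, 9.155e-05, 6.104e-05, 2.747e-04, 4.578e-05]  ψ = [3, 3, 2, 3, 3]  (obs o_2=2)
t=3: δ = [4.292e-06, 1.717e-05, 4.292e-06, 1.287e-05, 4.292e-06]  ψ = [3, 3, 1, 3, 3]  (obs o_3=6)
t=4: δ = [2.682e-07, 5.364e-07, 8.047e-07, 6.035e-07, 2.682e-07]  ψ = [1, 1, 1, 3, 1]  (obs o_4=3)
t=5: δ = [1.257e-08, 1.886e-08, 2.515e-08, 3.772e-08, 2.515e-08]  ψ = [2, 3, 1, 2, 2]  (obs o_5=0)
backtrack: best end state = 3; path = [2, 3, 3, 1, 2, 3]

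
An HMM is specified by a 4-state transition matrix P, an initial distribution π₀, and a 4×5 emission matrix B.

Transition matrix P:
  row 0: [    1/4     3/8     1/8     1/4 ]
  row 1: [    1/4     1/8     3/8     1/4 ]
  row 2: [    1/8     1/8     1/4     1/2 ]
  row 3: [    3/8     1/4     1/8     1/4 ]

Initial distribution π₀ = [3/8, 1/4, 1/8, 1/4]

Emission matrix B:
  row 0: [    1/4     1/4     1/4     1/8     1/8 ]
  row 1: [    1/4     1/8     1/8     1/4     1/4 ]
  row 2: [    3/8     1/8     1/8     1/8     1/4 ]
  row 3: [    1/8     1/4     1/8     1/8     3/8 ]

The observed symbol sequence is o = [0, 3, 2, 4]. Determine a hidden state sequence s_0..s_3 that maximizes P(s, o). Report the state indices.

path = [0, 1, 2, 3]

t=0: δ = [9.375e-02, 6.250e-02, 4.688e-02, 3.125e-02]  (obs o_0=0)
t=1: δ = [2.930e-03, 8.789e-03, 2.930e-03, 2.930e-03]  ψ = [0, 0, 1, 0]  (obs o_1=3)
t=2: δ = [5.493e-04, 1.373e-04, 4.120e-04, 2.747e-04]  ψ = [1, 0, 1, 1]  (obs o_2=2)
t=3: δ = [1.717e-05, 5.150e-05, 2.575e-05, 7.725e-05]  ψ = [0, 0, 2, 2]  (obs o_3=4)
backtrack: best end state = 3; path = [0, 1, 2, 3]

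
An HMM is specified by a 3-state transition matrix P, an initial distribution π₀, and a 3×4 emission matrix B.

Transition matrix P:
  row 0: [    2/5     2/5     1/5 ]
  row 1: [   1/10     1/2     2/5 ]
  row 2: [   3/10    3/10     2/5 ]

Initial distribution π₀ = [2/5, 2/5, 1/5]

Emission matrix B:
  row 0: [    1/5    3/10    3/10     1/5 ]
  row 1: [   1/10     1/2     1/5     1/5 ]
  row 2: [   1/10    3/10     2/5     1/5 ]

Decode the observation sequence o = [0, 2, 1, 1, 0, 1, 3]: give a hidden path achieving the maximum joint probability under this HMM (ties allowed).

path = [0, 0, 1, 1, 1, 1, 1]

t=0: δ = [8.000e-02, 4.000e-02, 2.000e-02]  (obs o_0=0)
t=1: δ = [9.600e-03, 6.400e-03, 6.400e-03]  ψ = [0, 0, 0]  (obs o_1=2)
t=2: δ = [1.152e-03, 1.920e-03, 7.680e-04]  ψ = [0, 0, 1]  (obs o_2=1)
t=3: δ = [1.382e-04, 4.800e-04, 2.304e-04]  ψ = [0, 1, 1]  (obs o_3=1)
t=4: δ = [1.382e-05, 2.400e-05, 1.920e-05]  ψ = [2, 1, 1]  (obs o_4=0)
t=5: δ = [1.728e-06, 6.000e-06, 2.880e-06]  ψ = [2, 1, 1]  (obs o_5=1)
t=6: δ = [1.728e-07, 6.000e-07, 4.800e-07]  ψ = [2, 1, 1]  (obs o_6=3)
backtrack: best end state = 1; path = [0, 0, 1, 1, 1, 1, 1]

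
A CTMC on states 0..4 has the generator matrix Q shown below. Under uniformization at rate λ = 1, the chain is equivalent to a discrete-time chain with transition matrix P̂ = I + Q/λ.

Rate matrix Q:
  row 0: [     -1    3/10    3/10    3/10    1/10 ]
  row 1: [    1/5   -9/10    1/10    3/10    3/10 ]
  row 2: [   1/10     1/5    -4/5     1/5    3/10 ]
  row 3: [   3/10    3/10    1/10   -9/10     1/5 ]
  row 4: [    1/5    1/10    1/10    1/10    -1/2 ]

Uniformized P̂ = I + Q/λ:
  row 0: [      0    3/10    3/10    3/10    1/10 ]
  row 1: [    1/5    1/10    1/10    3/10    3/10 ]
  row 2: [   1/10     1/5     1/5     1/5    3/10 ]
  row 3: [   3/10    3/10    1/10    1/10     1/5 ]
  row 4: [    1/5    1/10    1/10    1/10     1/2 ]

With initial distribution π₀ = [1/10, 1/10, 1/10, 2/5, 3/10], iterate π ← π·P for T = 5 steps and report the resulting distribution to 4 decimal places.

π = [0.1699, 0.1861, 0.1488, 0.1860, 0.3093]

t=0: π = [0.1000, 0.1000, 0.1000, 0.4000, 0.3000]
t=1: π = [0.2100, 0.2100, 0.1300, 0.1500, 0.3000]
t=2: π = [0.1600, 0.1850, 0.1550, 0.1970, 0.3030]
t=3: π = [0.1722, 0.1869, 0.1475, 0.1845, 0.3089]
t=4: π = [0.1693, 0.1861, 0.1492, 0.1866, 0.3089]
t=5: π = [0.1699, 0.1861, 0.1488, 0.1860, 0.3093]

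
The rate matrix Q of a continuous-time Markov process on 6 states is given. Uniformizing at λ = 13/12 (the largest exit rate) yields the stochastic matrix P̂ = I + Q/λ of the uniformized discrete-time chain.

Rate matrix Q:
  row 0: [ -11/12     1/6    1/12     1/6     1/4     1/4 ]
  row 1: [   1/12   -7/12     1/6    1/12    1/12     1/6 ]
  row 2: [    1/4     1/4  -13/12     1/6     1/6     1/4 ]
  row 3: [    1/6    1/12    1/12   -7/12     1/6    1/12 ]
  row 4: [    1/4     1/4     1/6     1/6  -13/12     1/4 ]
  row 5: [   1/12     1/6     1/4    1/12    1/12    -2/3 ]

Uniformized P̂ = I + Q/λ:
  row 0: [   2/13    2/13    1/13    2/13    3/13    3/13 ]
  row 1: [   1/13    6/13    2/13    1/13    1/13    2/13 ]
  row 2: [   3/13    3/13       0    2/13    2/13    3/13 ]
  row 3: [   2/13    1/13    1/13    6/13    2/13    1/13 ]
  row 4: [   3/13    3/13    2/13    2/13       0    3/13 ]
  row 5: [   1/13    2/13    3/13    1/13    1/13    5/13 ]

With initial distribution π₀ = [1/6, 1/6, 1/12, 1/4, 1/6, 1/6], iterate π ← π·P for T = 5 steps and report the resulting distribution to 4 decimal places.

π = [0.1379, 0.2290, 0.1272, 0.1730, 0.1127, 0.2202]

t=0: π = [0.1667, 0.1667, 0.0833, 0.2500, 0.1667, 0.1667]
t=1: π = [0.1474, 0.2051, 0.1218, 0.2051, 0.1154, 0.2051]
t=2: π = [0.1405, 0.2194, 0.1238, 0.1854, 0.1159, 0.2150]
t=3: π = [0.1389, 0.2255, 0.1263, 0.1775, 0.1134, 0.2184]
t=4: π = [0.1381, 0.2280, 0.1269, 0.1743, 0.1129, 0.2197]
t=5: π = [0.1379, 0.2290, 0.1272, 0.1730, 0.1127, 0.2202]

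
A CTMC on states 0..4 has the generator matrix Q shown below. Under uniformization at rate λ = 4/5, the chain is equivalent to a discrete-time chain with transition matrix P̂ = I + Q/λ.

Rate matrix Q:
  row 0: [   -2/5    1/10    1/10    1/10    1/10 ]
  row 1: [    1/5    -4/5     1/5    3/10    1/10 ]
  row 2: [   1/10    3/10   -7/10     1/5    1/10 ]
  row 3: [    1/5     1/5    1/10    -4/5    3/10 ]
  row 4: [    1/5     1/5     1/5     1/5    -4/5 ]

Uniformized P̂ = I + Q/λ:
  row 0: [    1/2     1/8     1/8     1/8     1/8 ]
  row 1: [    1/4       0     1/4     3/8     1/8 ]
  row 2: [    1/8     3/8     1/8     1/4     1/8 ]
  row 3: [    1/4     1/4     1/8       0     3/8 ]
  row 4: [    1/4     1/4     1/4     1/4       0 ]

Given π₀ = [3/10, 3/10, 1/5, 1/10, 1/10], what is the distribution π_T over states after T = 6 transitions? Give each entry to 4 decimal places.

t=0: π = [0.3000, 0.3000, 0.2000, 0.1000, 0.1000]
t=1: π = [0.3000, 0.1625, 0.1750, 0.2250, 0.1375]
t=2: π = [0.3031, 0.1938, 0.1625, 0.1766, 0.1641]
t=3: π = [0.3055, 0.1840, 0.1697, 0.1922, 0.1486]
t=4: π = [0.3052, 0.1870, 0.1666, 0.1868, 0.1545]
t=5: π = [0.3055, 0.1859, 0.1677, 0.1885, 0.1524]
t=6: π = [0.3054, 0.1863, 0.1673, 0.1879, 0.1531]

π = [0.3054, 0.1863, 0.1673, 0.1879, 0.1531]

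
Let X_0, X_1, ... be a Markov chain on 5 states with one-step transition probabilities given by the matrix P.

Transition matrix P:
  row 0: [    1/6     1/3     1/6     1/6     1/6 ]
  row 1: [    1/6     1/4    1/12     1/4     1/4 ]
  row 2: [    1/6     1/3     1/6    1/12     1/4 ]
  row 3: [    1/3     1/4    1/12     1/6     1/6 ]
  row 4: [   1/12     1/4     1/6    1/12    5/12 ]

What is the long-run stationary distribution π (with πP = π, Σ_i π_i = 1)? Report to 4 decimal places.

π = [0.1705, 0.2751, 0.1307, 0.1564, 0.2673]

Balance equations π_j = Σ_i π_i·P[i][j]:
  π_0 = 1/6·π_0 + 1/6·π_1 + 1/6·π_2 + 1/3·π_3 + 1/12·π_4
  π_1 = 1/3·π_0 + 1/4·π_1 + 1/3·π_2 + 1/4·π_3 + 1/4·π_4
  π_2 = 1/6·π_0 + 1/12·π_1 + 1/6·π_2 + 1/12·π_3 + 1/6·π_4
  π_3 = 1/6·π_0 + 1/4·π_1 + 1/12·π_2 + 1/6·π_3 + 1/12·π_4
  normalize: π_0 + π_1 + π_2 + π_3 + π_4 = 1
Solving the linear system gives exactly π = [1445/8477, 2332/8477, 1108/8477, 1326/8477, 2266/8477].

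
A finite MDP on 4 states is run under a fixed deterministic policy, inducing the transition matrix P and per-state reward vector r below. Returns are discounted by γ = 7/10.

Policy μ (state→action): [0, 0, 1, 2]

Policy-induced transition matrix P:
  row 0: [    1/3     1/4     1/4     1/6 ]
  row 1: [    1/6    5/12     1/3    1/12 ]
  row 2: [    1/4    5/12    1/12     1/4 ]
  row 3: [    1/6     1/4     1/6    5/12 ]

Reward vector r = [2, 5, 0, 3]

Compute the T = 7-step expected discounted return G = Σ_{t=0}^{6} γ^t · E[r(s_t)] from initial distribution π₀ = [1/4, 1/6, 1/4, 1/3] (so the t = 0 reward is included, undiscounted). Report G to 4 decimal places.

t=0: π = [0.2500, 0.1667, 0.2500, 0.3333], E[r] = 2.3333, γ^t·E[r] = 2.333333, running G = 2.333333
t=1: π = [0.2292, 0.3194, 0.1944, 0.2569], E[r] = 2.8264, γ^t·E[r] = 1.978472, running G = 4.311806
t=2: π = [0.2211, 0.3356, 0.2228, 0.2205], E[r] = 2.7818, γ^t·E[r] = 1.363096, running G = 5.674902
t=3: π = [0.2221, 0.3431, 0.2225, 0.2124], E[r] = 2.7967, γ^t·E[r] = 0.959262, running G = 6.634164
t=4: π = [0.2222, 0.3443, 0.2238, 0.2097], E[r] = 2.7949, γ^t·E[r] = 0.671044, running G = 7.305208
t=5: π = [0.2224, 0.3447, 0.2239, 0.2091], E[r] = 2.7953, γ^t·E[r] = 0.469802, running G = 7.775009
t=6: π = [0.2224, 0.3448, 0.2240, 0.2089], E[r] = 2.7952, γ^t·E[r] = 0.328852, running G = 8.103861

G = 8.1039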